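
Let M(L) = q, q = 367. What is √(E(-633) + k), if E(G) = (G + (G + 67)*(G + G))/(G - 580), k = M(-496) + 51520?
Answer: 4*√4717281794/1213 ≈ 226.49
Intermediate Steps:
M(L) = 367
k = 51887 (k = 367 + 51520 = 51887)
E(G) = (G + 2*G*(67 + G))/(-580 + G) (E(G) = (G + (67 + G)*(2*G))/(-580 + G) = (G + 2*G*(67 + G))/(-580 + G))
√(E(-633) + k) = √(-633*(135 + 2*(-633))/(-580 - 633) + 51887) = √(-633*(135 - 1266)/(-1213) + 51887) = √(-633*(-1/1213)*(-1131) + 51887) = √(-715923/1213 + 51887) = √(62223008/1213) = 4*√4717281794/1213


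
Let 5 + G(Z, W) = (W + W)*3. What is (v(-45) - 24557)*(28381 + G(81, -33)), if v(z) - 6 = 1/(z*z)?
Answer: -1400891079772/2025 ≈ -6.9180e+8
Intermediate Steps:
G(Z, W) = -5 + 6*W (G(Z, W) = -5 + (W + W)*3 = -5 + (2*W)*3 = -5 + 6*W)
v(z) = 6 + z**(-2) (v(z) = 6 + 1/(z*z) = 6 + 1/(z**2) = 6 + z**(-2))
(v(-45) - 24557)*(28381 + G(81, -33)) = ((6 + (-45)**(-2)) - 24557)*(28381 + (-5 + 6*(-33))) = ((6 + 1/2025) - 24557)*(28381 + (-5 - 198)) = (12151/2025 - 24557)*(28381 - 203) = -49715774/2025*28178 = -1400891079772/2025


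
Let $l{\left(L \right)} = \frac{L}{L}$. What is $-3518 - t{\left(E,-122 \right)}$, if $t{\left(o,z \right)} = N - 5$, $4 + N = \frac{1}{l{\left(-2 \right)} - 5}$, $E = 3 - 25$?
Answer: $- \frac{14035}{4} \approx -3508.8$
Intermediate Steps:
$E = -22$
$l{\left(L \right)} = 1$
$N = - \frac{17}{4}$ ($N = -4 + \frac{1}{1 - 5} = -4 + \frac{1}{-4} = -4 - \frac{1}{4} = - \frac{17}{4} \approx -4.25$)
$t{\left(o,z \right)} = - \frac{37}{4}$ ($t{\left(o,z \right)} = - \frac{17}{4} - 5 = - \frac{37}{4}$)
$-3518 - t{\left(E,-122 \right)} = -3518 - - \frac{37}{4} = -3518 + \frac{37}{4} = - \frac{14035}{4}$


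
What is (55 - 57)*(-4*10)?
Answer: 80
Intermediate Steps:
(55 - 57)*(-4*10) = -2*(-40) = 80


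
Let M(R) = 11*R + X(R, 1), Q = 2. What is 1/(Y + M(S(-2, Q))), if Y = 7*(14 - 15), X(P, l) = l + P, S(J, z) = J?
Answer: -1/30 ≈ -0.033333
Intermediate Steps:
X(P, l) = P + l
Y = -7 (Y = 7*(-1) = -7)
M(R) = 1 + 12*R (M(R) = 11*R + (R + 1) = 11*R + (1 + R) = 1 + 12*R)
1/(Y + M(S(-2, Q))) = 1/(-7 + (1 + 12*(-2))) = 1/(-7 + (1 - 24)) = 1/(-7 - 23) = 1/(-30) = -1/30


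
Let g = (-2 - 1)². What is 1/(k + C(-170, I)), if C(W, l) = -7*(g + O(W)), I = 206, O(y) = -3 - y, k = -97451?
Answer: -1/98683 ≈ -1.0133e-5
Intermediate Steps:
g = 9 (g = (-3)² = 9)
C(W, l) = -42 + 7*W (C(W, l) = -7*(9 + (-3 - W)) = -7*(6 - W) = -42 + 7*W)
1/(k + C(-170, I)) = 1/(-97451 + (-42 + 7*(-170))) = 1/(-97451 + (-42 - 1190)) = 1/(-97451 - 1232) = 1/(-98683) = -1/98683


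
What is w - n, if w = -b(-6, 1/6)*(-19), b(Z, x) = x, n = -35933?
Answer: 215617/6 ≈ 35936.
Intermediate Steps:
w = 19/6 (w = -1/6*(-19) = 19/6 ≈ 3.1667)
w - n = 19/6 - 1*(-35933) = 19/6 + 35933 = 215617/6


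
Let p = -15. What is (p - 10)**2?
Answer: 625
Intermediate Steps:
(p - 10)**2 = (-15 - 10)**2 = (-25)**2 = 625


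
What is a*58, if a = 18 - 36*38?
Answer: -78300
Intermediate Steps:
a = -1350 (a = 18 - 1368 = -1350)
a*58 = -1350*58 = -78300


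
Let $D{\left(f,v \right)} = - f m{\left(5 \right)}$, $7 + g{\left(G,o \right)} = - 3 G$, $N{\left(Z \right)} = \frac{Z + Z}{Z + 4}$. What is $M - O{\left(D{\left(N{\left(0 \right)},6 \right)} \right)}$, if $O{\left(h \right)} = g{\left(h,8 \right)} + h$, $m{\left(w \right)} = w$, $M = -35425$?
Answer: $-35418$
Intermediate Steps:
$N{\left(Z \right)} = \frac{2 Z}{4 + Z}$
$g{\left(G,o \right)} = -7 - 3 G$
$D{\left(f,v \right)} = - 5 f$ ($D{\left(f,v \right)} = - f 5 = - 5 f$)
$O{\left(h \right)} = -7 - 2 h$ ($O{\left(h \right)} = \left(-7 - 3 h\right) + h = -7 - 2 h$)
$M - O{\left(D{\left(N{\left(0 \right)},6 \right)} \right)} = -35425 - \left(-7 - 2 \left(- 5 \cdot 2 \cdot 0 \frac{1}{4 + 0}\right)\right) = -35425 - \left(-7 - 2 \left(- 5 \cdot 2 \cdot 0 \cdot \frac{1}{4}\right)\right) = -35425 - \left(-7 - 2 \left(\left(-5\right) 0\right)\right) = -35425 - \left(-7 - 0\right) = -35425 - \left(-7 + 0\right) = -35425 - -7 = -35425 + 7 = -35418$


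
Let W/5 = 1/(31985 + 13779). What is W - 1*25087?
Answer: -1148081463/45764 ≈ -25087.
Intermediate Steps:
W = 5/45764 (W = 5/(31985 + 13779) = 5/45764 ≈ 0.00010926)
W - 1*25087 = 5/45764 - 1*25087 = 5/45764 - 25087 = -1148081463/45764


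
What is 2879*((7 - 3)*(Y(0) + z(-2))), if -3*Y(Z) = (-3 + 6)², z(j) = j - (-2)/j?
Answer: -69096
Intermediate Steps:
z(j) = j + 2/j
Y(Z) = -3 (Y(Z) = -(-3 + 6)²/3 = -⅓*3² = -⅓*9 = -3)
2879*((7 - 3)*(Y(0) + z(-2))) = 2879*((7 - 3)*(-3 + (-2 + 2/(-2)))) = 2879*(4*(-3 + (-2 + 2*(-½)))) = 2879*(4*(-3 + (-2 - 1))) = 2879*(4*(-3 - 3)) = 2879*(4*(-6)) = 2879*(-24) = -69096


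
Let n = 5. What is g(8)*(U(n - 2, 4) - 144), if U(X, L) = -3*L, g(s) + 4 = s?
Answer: -624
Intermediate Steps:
g(s) = -4 + s
g(8)*(U(n - 2, 4) - 144) = (-4 + 8)*(-3*4 - 144) = 4*(-12 - 144) = 4*(-156) = -624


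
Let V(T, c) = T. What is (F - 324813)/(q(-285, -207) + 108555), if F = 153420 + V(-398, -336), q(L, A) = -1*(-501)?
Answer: -171791/109056 ≈ -1.5753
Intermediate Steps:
q(L, A) = 501
F = 153022 (F = 153420 - 398 = 153022)
(F - 324813)/(q(-285, -207) + 108555) = (153022 - 324813)/(501 + 108555) = -171791/109056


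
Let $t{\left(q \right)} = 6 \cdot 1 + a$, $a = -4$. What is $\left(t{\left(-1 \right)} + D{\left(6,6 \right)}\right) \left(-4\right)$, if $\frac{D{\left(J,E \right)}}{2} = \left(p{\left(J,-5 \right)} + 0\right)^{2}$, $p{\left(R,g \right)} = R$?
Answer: $-296$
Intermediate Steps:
$t{\left(q \right)} = 2$ ($t{\left(q \right)} = 6 \cdot 1 - 4 = 6 - 4 = 2$)
$D{\left(J,E \right)} = 2 J^{2}$ ($D{\left(J,E \right)} = 2 \left(J + 0\right)^{2} = 2 J^{2}$)
$\left(t{\left(-1 \right)} + D{\left(6,6 \right)}\right) \left(-4\right) = \left(2 + 2 \cdot 6^{2}\right) \left(-4\right) = \left(2 + 2 \cdot 36\right) \left(-4\right) = \left(2 + 72\right) \left(-4\right) = 74 \left(-4\right) = -296$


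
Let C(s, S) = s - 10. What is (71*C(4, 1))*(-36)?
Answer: 15336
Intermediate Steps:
C(s, S) = -10 + s
(71*C(4, 1))*(-36) = (71*(-10 + 4))*(-36) = (71*(-6))*(-36) = -426*(-36) = 15336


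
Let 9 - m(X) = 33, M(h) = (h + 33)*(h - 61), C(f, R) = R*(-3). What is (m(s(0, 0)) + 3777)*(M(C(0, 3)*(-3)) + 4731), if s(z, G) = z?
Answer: 10099323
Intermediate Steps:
C(f, R) = -3*R
M(h) = (-61 + h)*(33 + h) (M(h) = (33 + h)*(-61 + h) = (-61 + h)*(33 + h))
m(X) = -24 (m(X) = 9 - 1*33 = 9 - 33 = -24)
(m(s(0, 0)) + 3777)*(M(C(0, 3)*(-3)) + 4731) = (-24 + 3777)*((-2013 + (-3*3*(-3))² - 28*(-3*3)*(-3)) + 4731) = 3753*((-2013 + (-9*(-3))² - (-252)*(-3)) + 4731) = 3753*((-2013 + 27² - 28*27) + 4731) = 3753*((-2013 + 729 - 756) + 4731) = 3753*(-2040 + 4731) = 3753*2691 = 10099323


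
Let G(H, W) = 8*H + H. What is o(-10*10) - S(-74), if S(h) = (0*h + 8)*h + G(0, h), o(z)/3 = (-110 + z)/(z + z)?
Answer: 11903/20 ≈ 595.15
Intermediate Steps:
G(H, W) = 9*H
o(z) = 3*(-110 + z)/(2*z) (o(z) = 3*((-110 + z)/(z + z)) = 3*((-110 + z)/((2*z))) = 3*((-110 + z)*(1/(2*z))) = 3*((-110 + z)/(2*z)) = 3*(-110 + z)/(2*z))
S(h) = 8*h (S(h) = (0*h + 8)*h + 9*0 = (0 + 8)*h + 0 = 8*h + 0 = 8*h)
o(-10*10) - S(-74) = (3/2 - 165/((-10*10))) - 8*(-74) = (3/2 - 165/(-100)) - 1*(-592) = (3/2 - 165*(-1/100)) + 592 = (3/2 + 33/20) + 592 = 63/20 + 592 = 11903/20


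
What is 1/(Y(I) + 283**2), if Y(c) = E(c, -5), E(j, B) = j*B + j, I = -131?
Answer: 1/80613 ≈ 1.2405e-5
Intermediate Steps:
E(j, B) = j + B*j (E(j, B) = B*j + j = j + B*j)
Y(c) = -4*c (Y(c) = c*(1 - 5) = c*(-4) = -4*c)
1/(Y(I) + 283**2) = 1/(-4*(-131) + 283**2) = 1/(524 + 80089) = 1/80613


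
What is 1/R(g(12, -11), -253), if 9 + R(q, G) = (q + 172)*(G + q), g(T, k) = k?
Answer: -1/42513 ≈ -2.3522e-5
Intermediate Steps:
R(q, G) = -9 + (172 + q)*(G + q) (R(q, G) = -9 + (q + 172)*(G + q) = -9 + (172 + q)*(G + q))
1/R(g(12, -11), -253) = 1/(-9 + (-11)² + 172*(-253) + 172*(-11) - 253*(-11)) = 1/(-9 + 121 - 43516 - 1892 + 2783) = 1/(-42513) = -1/42513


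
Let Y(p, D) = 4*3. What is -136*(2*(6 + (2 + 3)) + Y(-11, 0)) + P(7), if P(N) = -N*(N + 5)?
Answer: -4708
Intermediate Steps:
Y(p, D) = 12
P(N) = -N*(5 + N)
-136*(2*(6 + (2 + 3)) + Y(-11, 0)) + P(7) = -136*(2*(6 + (2 + 3)) + 12) - 1*7*(5 + 7) = -136*(2*(6 + 5) + 12) - 1*7*12 = -136*(2*11 + 12) - 84 = -136*(22 + 12) - 84 = -136*34 - 84 = -4624 - 84 = -4708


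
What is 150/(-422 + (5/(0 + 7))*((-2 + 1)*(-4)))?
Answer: -175/489 ≈ -0.35787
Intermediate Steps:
150/(-422 + (5/(0 + 7))*((-2 + 1)*(-4))) = 150/(-422 + (5/7)*(-1*(-4))) = 150/(-422 + (5*(⅐))*4) = 150/(-422 + (5/7)*4) = 150/(-422 + 20/7) = 150/(-2934/7) = -7/2934*150 = -175/489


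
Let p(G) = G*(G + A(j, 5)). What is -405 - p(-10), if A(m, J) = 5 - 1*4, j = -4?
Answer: -495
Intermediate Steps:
A(m, J) = 1 (A(m, J) = 5 - 4 = 1)
p(G) = G*(1 + G) (p(G) = G*(G + 1) = G*(1 + G))
-405 - p(-10) = -405 - (-10)*(1 - 10) = -405 - (-10)*(-9) = -405 - 1*90 = -405 - 90 = -495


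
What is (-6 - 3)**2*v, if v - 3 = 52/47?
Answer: 15633/47 ≈ 332.62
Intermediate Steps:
v = 193/47 (v = 3 + 52/47 = 193/47 ≈ 4.1064)
(-6 - 3)**2*v = (-6 - 3)**2*(193/47) = (-9)**2*(193/47) = 81*(193/47) = 15633/47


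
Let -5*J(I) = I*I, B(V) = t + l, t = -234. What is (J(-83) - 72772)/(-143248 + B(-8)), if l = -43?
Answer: 370749/717625 ≈ 0.51663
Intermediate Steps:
B(V) = -277 (B(V) = -234 - 43 = -277)
J(I) = -I²/5 (J(I) = -I*I/5 = -I²/5)
(J(-83) - 72772)/(-143248 + B(-8)) = (-⅕*(-83)² - 72772)/(-143248 - 277) = (-⅕*6889 - 72772)/(-143525) = (-6889/5 - 72772)*(-1/143525) = -370749/5*(-1/143525) = 370749/717625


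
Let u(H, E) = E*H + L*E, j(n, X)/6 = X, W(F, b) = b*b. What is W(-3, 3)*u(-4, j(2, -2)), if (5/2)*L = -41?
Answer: 11016/5 ≈ 2203.2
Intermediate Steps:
L = -82/5 (L = (⅖)*(-41) = -82/5 ≈ -16.400)
W(F, b) = b²
j(n, X) = 6*X
u(H, E) = -82*E/5 + E*H (u(H, E) = E*H - 82*E/5 = -82*E/5 + E*H)
W(-3, 3)*u(-4, j(2, -2)) = 3²*((6*(-2))*(-82 + 5*(-4))/5) = 9*((⅕)*(-12)*(-82 - 20)) = 9*((⅕)*(-12)*(-102)) = 9*(1224/5) = 11016/5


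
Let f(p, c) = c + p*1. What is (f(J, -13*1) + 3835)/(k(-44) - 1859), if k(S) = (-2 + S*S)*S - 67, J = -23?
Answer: -3799/87022 ≈ -0.043656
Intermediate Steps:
k(S) = -67 + S*(-2 + S²) (k(S) = (-2 + S²)*S - 67 = S*(-2 + S²) - 67 = -67 + S*(-2 + S²))
f(p, c) = c + p
(f(J, -13*1) + 3835)/(k(-44) - 1859) = ((-13*1 - 23) + 3835)/((-67 + (-44)³ - 2*(-44)) - 1859) = ((-13 - 23) + 3835)/((-67 - 85184 + 88) - 1859) = (-36 + 3835)/(-85163 - 1859) = 3799/(-87022) = 3799*(-1/87022) = -3799/87022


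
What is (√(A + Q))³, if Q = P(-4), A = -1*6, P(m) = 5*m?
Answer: -26*I*√26 ≈ -132.57*I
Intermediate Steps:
A = -6
Q = -20 (Q = 5*(-4) = -20)
(√(A + Q))³ = (√(-6 - 20))³ = (√(-26))³ = (I*√26)³ = -26*I*√26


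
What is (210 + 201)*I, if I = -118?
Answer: -48498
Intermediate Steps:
(210 + 201)*I = (210 + 201)*(-118) = 411*(-118) = -48498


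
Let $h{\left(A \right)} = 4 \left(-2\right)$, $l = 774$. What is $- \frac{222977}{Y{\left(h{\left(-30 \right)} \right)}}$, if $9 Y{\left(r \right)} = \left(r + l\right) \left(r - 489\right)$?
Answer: $\frac{2006793}{380702} \approx 5.2713$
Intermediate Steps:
$h{\left(A \right)} = -8$
$Y{\left(r \right)} = \frac{\left(-489 + r\right) \left(774 + r\right)}{9}$ ($Y{\left(r \right)} = \frac{\left(r + 774\right) \left(r - 489\right)}{9} = \frac{\left(774 + r\right) \left(-489 + r\right)}{9} = \frac{\left(-489 + r\right) \left(774 + r\right)}{9}$)
$- \frac{222977}{Y{\left(h{\left(-30 \right)} \right)}} = - \frac{222977}{-42054 + \frac{\left(-8\right)^{2}}{9} + \frac{95}{3} \left(-8\right)} = - \frac{222977}{-42054 + \frac{1}{9} \cdot 64 - \frac{760}{3}} = - \frac{222977}{-42054 + \frac{64}{9} - \frac{760}{3}} = - \frac{222977}{- \frac{380702}{9}} = \left(-222977\right) \left(- \frac{9}{380702}\right) = \frac{2006793}{380702}$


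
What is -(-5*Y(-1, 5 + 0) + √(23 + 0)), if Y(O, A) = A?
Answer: 25 - √23 ≈ 20.204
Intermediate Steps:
-(-5*Y(-1, 5 + 0) + √(23 + 0)) = -(-5*(5 + 0) + √(23 + 0)) = -(-5*5 + √23) = -(-25 + √23) = 25 - √23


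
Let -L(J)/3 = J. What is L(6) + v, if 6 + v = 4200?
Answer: 4176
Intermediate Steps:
v = 4194 (v = -6 + 4200 = 4194)
L(J) = -3*J
L(6) + v = -3*6 + 4194 = -18 + 4194 = 4176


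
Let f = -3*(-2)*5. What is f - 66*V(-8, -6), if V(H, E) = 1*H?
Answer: 558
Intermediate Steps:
V(H, E) = H
f = 30 (f = 6*5 = 30)
f - 66*V(-8, -6) = 30 - 66*(-8) = 30 + 528 = 558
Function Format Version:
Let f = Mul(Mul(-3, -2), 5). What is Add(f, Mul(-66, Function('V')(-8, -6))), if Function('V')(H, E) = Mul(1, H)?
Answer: 558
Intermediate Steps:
Function('V')(H, E) = H
f = 30 (f = Mul(6, 5) = 30)
Add(f, Mul(-66, Function('V')(-8, -6))) = Add(30, Mul(-66, -8)) = Add(30, 528) = 558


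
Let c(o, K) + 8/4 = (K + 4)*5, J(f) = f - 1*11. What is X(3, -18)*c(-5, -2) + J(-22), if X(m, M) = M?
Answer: -177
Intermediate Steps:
J(f) = -11 + f (J(f) = f - 11 = -11 + f)
c(o, K) = 18 + 5*K (c(o, K) = -2 + (K + 4)*5 = -2 + (4 + K)*5 = -2 + (20 + 5*K) = 18 + 5*K)
X(3, -18)*c(-5, -2) + J(-22) = -18*(18 + 5*(-2)) + (-11 - 22) = -18*(18 - 10) - 33 = -18*8 - 33 = -144 - 33 = -177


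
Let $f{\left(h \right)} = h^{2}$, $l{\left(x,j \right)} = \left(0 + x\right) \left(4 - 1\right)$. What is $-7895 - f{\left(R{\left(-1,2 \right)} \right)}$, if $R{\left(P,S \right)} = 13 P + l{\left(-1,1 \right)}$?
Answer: $-8151$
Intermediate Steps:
$l{\left(x,j \right)} = 3 x$ ($l{\left(x,j \right)} = x 3 = 3 x$)
$R{\left(P,S \right)} = -3 + 13 P$ ($R{\left(P,S \right)} = 13 P + 3 \left(-1\right) = 13 P - 3 = -3 + 13 P$)
$-7895 - f{\left(R{\left(-1,2 \right)} \right)} = -7895 - \left(-3 + 13 \left(-1\right)\right)^{2} = -7895 - \left(-3 - 13\right)^{2} = -7895 - \left(-16\right)^{2} = -7895 - 256 = -8151$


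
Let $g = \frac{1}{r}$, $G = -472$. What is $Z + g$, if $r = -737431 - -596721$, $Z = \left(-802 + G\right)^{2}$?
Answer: $\frac{228383023959}{140710} \approx 1.6231 \cdot 10^{6}$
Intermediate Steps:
$Z = 1623076$ ($Z = \left(-802 - 472\right)^{2} = \left(-1274\right)^{2} = 1623076$)
$r = -140710$ ($r = -737431 + 596721 = -140710$)
$g = - \frac{1}{140710}$ ($g = \frac{1}{-140710} = - \frac{1}{140710} \approx -7.1068 \cdot 10^{-6}$)
$Z + g = 1623076 - \frac{1}{140710} = \frac{228383023959}{140710}$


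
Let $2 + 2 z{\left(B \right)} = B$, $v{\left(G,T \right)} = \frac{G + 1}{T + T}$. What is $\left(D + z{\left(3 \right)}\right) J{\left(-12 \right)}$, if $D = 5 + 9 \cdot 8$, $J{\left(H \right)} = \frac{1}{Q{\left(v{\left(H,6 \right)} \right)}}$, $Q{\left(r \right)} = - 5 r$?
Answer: $\frac{186}{11} \approx 16.909$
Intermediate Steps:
$v{\left(G,T \right)} = \frac{1 + G}{2 T}$
$z{\left(B \right)} = -1 + \frac{B}{2}$
$J{\left(H \right)} = \frac{1}{- \frac{5}{12} - \frac{5 H}{12}}$ ($J{\left(H \right)} = \frac{1}{\left(-5\right) \frac{1 + H}{2 \cdot 6}} = \frac{1}{\left(-5\right) \frac{1}{2} \cdot \frac{1}{6} \left(1 + H\right)} = \frac{1}{\left(-5\right) \left(\frac{1}{12} + \frac{H}{12}\right)} = \frac{1}{- \frac{5}{12} - \frac{5 H}{12}}$)
$D = 77$ ($D = 5 + 72 = 77$)
$\left(D + z{\left(3 \right)}\right) J{\left(-12 \right)} = \left(77 + \left(-1 + \frac{1}{2} \cdot 3\right)\right) \frac{12}{5 \left(-1 - -12\right)} = \left(77 + \left(-1 + \frac{3}{2}\right)\right) \frac{12}{5 \left(-1 + 12\right)} = \left(77 + \frac{1}{2}\right) \frac{12}{5 \cdot 11} = \frac{155 \cdot \frac{12}{5} \cdot \frac{1}{11}}{2} = \frac{155}{2} \cdot \frac{12}{55} = \frac{186}{11}$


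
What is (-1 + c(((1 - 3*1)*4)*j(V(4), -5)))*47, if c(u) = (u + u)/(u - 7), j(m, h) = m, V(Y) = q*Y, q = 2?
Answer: 2679/71 ≈ 37.732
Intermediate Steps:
V(Y) = 2*Y
c(u) = 2*u/(-7 + u) (c(u) = (2*u)/(-7 + u) = 2*u/(-7 + u))
(-1 + c(((1 - 3*1)*4)*j(V(4), -5)))*47 = (-1 + 2*(((1 - 3*1)*4)*(2*4))/(-7 + ((1 - 3*1)*4)*(2*4)))*47 = (-1 + 2*(((1 - 3)*4)*8)/(-7 + ((1 - 3)*4)*8))*47 = (-1 + 2*(-2*4*8)/(-7 - 2*4*8))*47 = (-1 + 2*(-8*8)/(-7 - 8*8))*47 = (-1 + 2*(-64)/(-7 - 64))*47 = (-1 + 2*(-64)/(-71))*47 = (-1 + 2*(-64)*(-1/71))*47 = (-1 + 128/71)*47 = (57/71)*47 = 2679/71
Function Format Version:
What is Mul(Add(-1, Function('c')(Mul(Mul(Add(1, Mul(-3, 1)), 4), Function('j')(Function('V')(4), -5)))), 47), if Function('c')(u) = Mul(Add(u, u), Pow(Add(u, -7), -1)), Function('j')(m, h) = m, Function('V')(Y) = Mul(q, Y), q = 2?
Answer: Rational(2679, 71) ≈ 37.732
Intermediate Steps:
Function('V')(Y) = Mul(2, Y)
Function('c')(u) = Mul(2, u, Pow(Add(-7, u), -1)) (Function('c')(u) = Mul(Mul(2, u), Pow(Add(-7, u), -1)) = Mul(2, u, Pow(Add(-7, u), -1)))
Mul(Add(-1, Function('c')(Mul(Mul(Add(1, Mul(-3, 1)), 4), Function('j')(Function('V')(4), -5)))), 47) = Mul(Add(-1, Mul(2, Mul(Mul(Add(1, Mul(-3, 1)), 4), Mul(2, 4)), Pow(Add(-7, Mul(Mul(Add(1, Mul(-3, 1)), 4), Mul(2, 4))), -1))), 47) = Mul(Add(-1, Mul(2, Mul(Mul(Add(1, -3), 4), 8), Pow(Add(-7, Mul(Mul(Add(1, -3), 4), 8)), -1))), 47) = Mul(Add(-1, Mul(2, Mul(Mul(-2, 4), 8), Pow(Add(-7, Mul(Mul(-2, 4), 8)), -1))), 47) = Mul(Add(-1, Mul(2, Mul(-8, 8), Pow(Add(-7, Mul(-8, 8)), -1))), 47) = Mul(Add(-1, Mul(2, -64, Pow(Add(-7, -64), -1))), 47) = Mul(Add(-1, Mul(2, -64, Pow(-71, -1))), 47) = Mul(Add(-1, Mul(2, -64, Rational(-1, 71))), 47) = Mul(Add(-1, Rational(128, 71)), 47) = Mul(Rational(57, 71), 47) = Rational(2679, 71)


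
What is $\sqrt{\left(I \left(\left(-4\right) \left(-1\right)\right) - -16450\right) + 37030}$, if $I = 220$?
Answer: $6 \sqrt{1510} \approx 233.15$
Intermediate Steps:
$\sqrt{\left(I \left(\left(-4\right) \left(-1\right)\right) - -16450\right) + 37030} = \sqrt{\left(220 \left(\left(-4\right) \left(-1\right)\right) - -16450\right) + 37030} = \sqrt{\left(220 \cdot 4 + 16450\right) + 37030} = \sqrt{\left(880 + 16450\right) + 37030} = \sqrt{17330 + 37030} = \sqrt{54360} = 6 \sqrt{1510}$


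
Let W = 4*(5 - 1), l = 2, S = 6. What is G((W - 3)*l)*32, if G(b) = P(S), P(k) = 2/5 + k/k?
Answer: 224/5 ≈ 44.800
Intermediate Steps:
W = 16 (W = 4*4 = 16)
P(k) = 7/5 (P(k) = 2*(1/5) + 1 = 2/5 + 1 = 7/5)
G(b) = 7/5
G((W - 3)*l)*32 = (7/5)*32 = 224/5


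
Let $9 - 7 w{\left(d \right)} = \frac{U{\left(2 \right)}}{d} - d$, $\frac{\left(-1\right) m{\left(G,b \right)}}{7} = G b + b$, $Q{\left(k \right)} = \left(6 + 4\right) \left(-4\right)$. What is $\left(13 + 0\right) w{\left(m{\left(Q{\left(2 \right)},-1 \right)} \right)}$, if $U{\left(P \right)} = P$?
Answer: $- \frac{72070}{147} \approx -490.27$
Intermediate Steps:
$Q{\left(k \right)} = -40$ ($Q{\left(k \right)} = 10 \left(-4\right) = -40$)
$m{\left(G,b \right)} = - 7 b - 7 G b$ ($m{\left(G,b \right)} = - 7 \left(G b + b\right) = - 7 \left(b + G b\right) = - 7 b - 7 G b$)
$w{\left(d \right)} = \frac{9}{7} - \frac{2}{7 d} + \frac{d}{7}$ ($w{\left(d \right)} = \frac{9}{7} - \frac{\frac{2}{d} - d}{7} = \frac{9}{7} - \frac{- d + \frac{2}{d}}{7} = \frac{9}{7} + \left(- \frac{2}{7 d} + \frac{d}{7}\right) = \frac{9}{7} - \frac{2}{7 d} + \frac{d}{7}$)
$\left(13 + 0\right) w{\left(m{\left(Q{\left(2 \right)},-1 \right)} \right)} = \left(13 + 0\right) \frac{-2 + \left(-7\right) \left(-1\right) \left(1 - 40\right) \left(9 - - 7 \left(1 - 40\right)\right)}{7 \left(\left(-7\right) \left(-1\right) \left(1 - 40\right)\right)} = 13 \frac{-2 + \left(-7\right) \left(-1\right) \left(-39\right) \left(9 - \left(-7\right) \left(-39\right)\right)}{7 \left(\left(-7\right) \left(-1\right) \left(-39\right)\right)} = 13 \frac{-2 - 273 \left(9 - 273\right)}{7 \left(-273\right)} = 13 \cdot \frac{1}{7} \left(- \frac{1}{273}\right) \left(-2 - -72072\right) = 13 \cdot \frac{1}{7} \left(- \frac{1}{273}\right) \left(-2 + 72072\right) = 13 \cdot \frac{1}{7} \left(- \frac{1}{273}\right) 72070 = 13 \left(- \frac{72070}{1911}\right) = - \frac{72070}{147}$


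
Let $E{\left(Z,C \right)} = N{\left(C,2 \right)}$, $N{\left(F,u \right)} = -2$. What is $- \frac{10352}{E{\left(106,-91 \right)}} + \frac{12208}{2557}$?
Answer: $\frac{13247240}{2557} \approx 5180.8$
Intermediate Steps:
$E{\left(Z,C \right)} = -2$
$- \frac{10352}{E{\left(106,-91 \right)}} + \frac{12208}{2557} = - \frac{10352}{-2} + \frac{12208}{2557} = \left(-10352\right) \left(- \frac{1}{2}\right) + 12208 \cdot \frac{1}{2557} = 5176 + \frac{12208}{2557} = \frac{13247240}{2557}$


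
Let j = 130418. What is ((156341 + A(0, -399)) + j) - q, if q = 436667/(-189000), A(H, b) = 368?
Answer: 7752491381/27000 ≈ 2.8713e+5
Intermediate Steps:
q = -62381/27000 (q = 436667*(-1/189000) = -62381/27000 ≈ -2.3104)
((156341 + A(0, -399)) + j) - q = ((156341 + 368) + 130418) - 1*(-62381/27000) = (156709 + 130418) + 62381/27000 = 287127 + 62381/27000 = 7752491381/27000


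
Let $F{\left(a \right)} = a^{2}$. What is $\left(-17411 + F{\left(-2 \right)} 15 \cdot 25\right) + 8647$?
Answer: $-7264$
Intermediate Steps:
$\left(-17411 + F{\left(-2 \right)} 15 \cdot 25\right) + 8647 = \left(-17411 + \left(-2\right)^{2} \cdot 15 \cdot 25\right) + 8647 = \left(-17411 + 4 \cdot 15 \cdot 25\right) + 8647 = \left(-17411 + 60 \cdot 25\right) + 8647 = \left(-17411 + 1500\right) + 8647 = -15911 + 8647 = -7264$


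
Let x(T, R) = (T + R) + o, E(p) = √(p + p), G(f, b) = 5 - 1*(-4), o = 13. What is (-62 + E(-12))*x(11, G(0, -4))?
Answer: -2046 + 66*I*√6 ≈ -2046.0 + 161.67*I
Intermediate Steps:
G(f, b) = 9 (G(f, b) = 5 + 4 = 9)
E(p) = √2*√p (E(p) = √(2*p) = √2*√p)
x(T, R) = 13 + R + T (x(T, R) = (T + R) + 13 = (R + T) + 13 = 13 + R + T)
(-62 + E(-12))*x(11, G(0, -4)) = (-62 + √2*√(-12))*(13 + 9 + 11) = (-62 + √2*(2*I*√3))*33 = (-62 + 2*I*√6)*33 = -2046 + 66*I*√6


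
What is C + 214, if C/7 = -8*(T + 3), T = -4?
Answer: 270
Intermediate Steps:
C = 56 (C = 7*(-8*(-4 + 3)) = 7*(-8*(-1)) = 7*8 = 56)
C + 214 = 56 + 214 = 270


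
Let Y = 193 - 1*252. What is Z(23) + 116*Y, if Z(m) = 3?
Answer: -6841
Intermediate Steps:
Y = -59 (Y = 193 - 252 = -59)
Z(23) + 116*Y = 3 + 116*(-59) = 3 - 6844 = -6841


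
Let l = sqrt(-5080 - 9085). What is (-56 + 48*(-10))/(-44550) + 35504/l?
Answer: 268/22275 - 35504*I*sqrt(14165)/14165 ≈ 0.012031 - 298.31*I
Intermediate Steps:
l = I*sqrt(14165) (l = sqrt(-14165) = I*sqrt(14165) ≈ 119.02*I)
(-56 + 48*(-10))/(-44550) + 35504/l = (-56 + 48*(-10))/(-44550) + 35504/((I*sqrt(14165))) = (-56 - 480)*(-1/44550) + 35504*(-I*sqrt(14165)/14165) = -536*(-1/44550) - 35504*I*sqrt(14165)/14165 = 268/22275 - 35504*I*sqrt(14165)/14165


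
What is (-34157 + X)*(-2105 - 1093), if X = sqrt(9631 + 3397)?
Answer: 109234086 - 6396*sqrt(3257) ≈ 1.0887e+8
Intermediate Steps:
X = 2*sqrt(3257) (X = sqrt(13028) = 2*sqrt(3257) ≈ 114.14)
(-34157 + X)*(-2105 - 1093) = (-34157 + 2*sqrt(3257))*(-2105 - 1093) = (-34157 + 2*sqrt(3257))*(-3198) = 109234086 - 6396*sqrt(3257)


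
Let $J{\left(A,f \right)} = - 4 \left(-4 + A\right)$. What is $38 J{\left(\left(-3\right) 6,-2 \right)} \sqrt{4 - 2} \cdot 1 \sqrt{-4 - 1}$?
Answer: $3344 i \sqrt{10} \approx 10575.0 i$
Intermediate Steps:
$J{\left(A,f \right)} = 16 - 4 A$
$38 J{\left(\left(-3\right) 6,-2 \right)} \sqrt{4 - 2} \cdot 1 \sqrt{-4 - 1} = 38 \left(16 - 4 \left(\left(-3\right) 6\right)\right) \sqrt{4 - 2} \cdot 1 \sqrt{-4 - 1} = 38 \left(16 - -72\right) \sqrt{2} \cdot 1 \sqrt{-5} = 38 \left(16 + 72\right) \sqrt{2} i \sqrt{5} = 38 \cdot 88 i \sqrt{10} = 3344 i \sqrt{10}$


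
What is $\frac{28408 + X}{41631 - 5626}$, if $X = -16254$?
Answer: $\frac{12154}{36005} \approx 0.33756$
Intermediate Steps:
$\frac{28408 + X}{41631 - 5626} = \frac{28408 - 16254}{41631 - 5626} = \frac{12154}{36005}$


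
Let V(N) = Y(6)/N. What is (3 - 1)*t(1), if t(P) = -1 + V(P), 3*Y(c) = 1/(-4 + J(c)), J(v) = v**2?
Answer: -95/48 ≈ -1.9792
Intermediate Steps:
Y(c) = 1/(3*(-4 + c**2))
V(N) = 1/(96*N) (V(N) = (1/(3*(-4 + 6**2)))/N = (1/(3*(-4 + 36)))/N = ((1/3)/32)/N = ((1/3)*(1/32))/N = 1/(96*N))
t(P) = -1 + 1/(96*P)
(3 - 1)*t(1) = (3 - 1)*((1/96 - 1*1)/1) = 2*(1*(1/96 - 1)) = 2*(1*(-95/96)) = 2*(-95/96) = -95/48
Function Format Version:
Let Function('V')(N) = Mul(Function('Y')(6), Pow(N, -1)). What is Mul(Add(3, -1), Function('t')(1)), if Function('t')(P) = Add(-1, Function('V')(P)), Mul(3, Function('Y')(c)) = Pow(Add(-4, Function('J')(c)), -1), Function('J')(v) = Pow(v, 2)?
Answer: Rational(-95, 48) ≈ -1.9792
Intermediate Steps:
Function('Y')(c) = Mul(Rational(1, 3), Pow(Add(-4, Pow(c, 2)), -1))
Function('V')(N) = Mul(Rational(1, 96), Pow(N, -1)) (Function('V')(N) = Mul(Mul(Rational(1, 3), Pow(Add(-4, Pow(6, 2)), -1)), Pow(N, -1)) = Mul(Mul(Rational(1, 3), Pow(Add(-4, 36), -1)), Pow(N, -1)) = Mul(Mul(Rational(1, 3), Pow(32, -1)), Pow(N, -1)) = Mul(Mul(Rational(1, 3), Rational(1, 32)), Pow(N, -1)) = Mul(Rational(1, 96), Pow(N, -1)))
Function('t')(P) = Add(-1, Mul(Rational(1, 96), Pow(P, -1)))
Mul(Add(3, -1), Function('t')(1)) = Mul(Add(3, -1), Mul(Pow(1, -1), Add(Rational(1, 96), Mul(-1, 1)))) = Mul(2, Mul(1, Add(Rational(1, 96), -1))) = Mul(2, Mul(1, Rational(-95, 96))) = Mul(2, Rational(-95, 96)) = Rational(-95, 48)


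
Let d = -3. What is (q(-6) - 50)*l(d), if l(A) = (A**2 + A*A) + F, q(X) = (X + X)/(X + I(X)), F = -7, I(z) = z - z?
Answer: -528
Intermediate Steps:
I(z) = 0
q(X) = 2 (q(X) = (X + X)/(X + 0) = (2*X)/X = 2)
l(A) = -7 + 2*A**2 (l(A) = (A**2 + A*A) - 7 = (A**2 + A**2) - 7 = 2*A**2 - 7 = -7 + 2*A**2)
(q(-6) - 50)*l(d) = (2 - 50)*(-7 + 2*(-3)**2) = -48*(-7 + 2*9) = -48*(-7 + 18) = -48*11 = -528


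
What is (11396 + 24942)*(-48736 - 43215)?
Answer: -3341315438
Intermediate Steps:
(11396 + 24942)*(-48736 - 43215) = 36338*(-91951) = -3341315438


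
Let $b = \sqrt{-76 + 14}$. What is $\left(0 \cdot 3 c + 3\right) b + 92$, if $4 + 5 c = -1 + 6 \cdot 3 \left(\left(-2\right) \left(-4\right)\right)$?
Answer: $92 + 3 i \sqrt{62} \approx 92.0 + 23.622 i$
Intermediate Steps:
$c = \frac{139}{5}$ ($c = - \frac{4}{5} + \frac{-1 + 6 \cdot 3 \left(\left(-2\right) \left(-4\right)\right)}{5} = - \frac{4}{5} + \frac{-1 + 18 \cdot 8}{5} = - \frac{4}{5} + \frac{-1 + 144}{5} = - \frac{4}{5} + \frac{1}{5} \cdot 143 = - \frac{4}{5} + \frac{143}{5} = \frac{139}{5} \approx 27.8$)
$b = i \sqrt{62}$ ($b = \sqrt{-62} = i \sqrt{62} \approx 7.874 i$)
$\left(0 \cdot 3 c + 3\right) b + 92 = \left(0 \cdot 3 \cdot \frac{139}{5} + 3\right) i \sqrt{62} + 92 = \left(0 \cdot \frac{139}{5} + 3\right) i \sqrt{62} + 92 = \left(0 + 3\right) i \sqrt{62} + 92 = 3 i \sqrt{62} + 92 = 92 + 3 i \sqrt{62}$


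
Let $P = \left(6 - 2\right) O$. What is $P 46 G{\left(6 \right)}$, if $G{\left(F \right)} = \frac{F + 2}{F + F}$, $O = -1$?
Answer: $- \frac{368}{3} \approx -122.67$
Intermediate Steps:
$G{\left(F \right)} = \frac{2 + F}{2 F}$
$P = -4$ ($P = \left(6 - 2\right) \left(-1\right) = 4 \left(-1\right) = -4$)
$P 46 G{\left(6 \right)} = \left(-4\right) 46 \frac{2 + 6}{2 \cdot 6} = - 184 \cdot \frac{1}{2} \cdot \frac{1}{6} \cdot 8 = \left(-184\right) \frac{2}{3} = - \frac{368}{3}$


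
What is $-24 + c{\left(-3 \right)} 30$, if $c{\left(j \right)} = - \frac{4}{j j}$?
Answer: $- \frac{112}{3} \approx -37.333$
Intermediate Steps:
$c{\left(j \right)} = - \frac{4}{j^{2}}$
$-24 + c{\left(-3 \right)} 30 = -24 + - \frac{4}{9} \cdot 30 = -24 + \left(-4\right) \frac{1}{9} \cdot 30 = -24 - \frac{40}{3} = - \frac{112}{3}$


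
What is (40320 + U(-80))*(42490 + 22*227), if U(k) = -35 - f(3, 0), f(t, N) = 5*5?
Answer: 1911705840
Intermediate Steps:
f(t, N) = 25
U(k) = -60 (U(k) = -35 - 1*25 = -35 - 25 = -60)
(40320 + U(-80))*(42490 + 22*227) = (40320 - 60)*(42490 + 22*227) = 40260*(42490 + 4994) = 40260*47484 = 1911705840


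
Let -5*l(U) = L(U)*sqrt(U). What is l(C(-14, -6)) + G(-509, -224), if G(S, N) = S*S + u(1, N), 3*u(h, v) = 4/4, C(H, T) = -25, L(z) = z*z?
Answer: 777244/3 - 625*I ≈ 2.5908e+5 - 625.0*I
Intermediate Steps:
L(z) = z**2
u(h, v) = 1/3 (u(h, v) = (4/4)/3 = (4*(1/4))/3 = (1/3)*1 = 1/3)
l(U) = -U**(5/2)/5 (l(U) = -U**2*sqrt(U)/5 = -U**(5/2)/5)
G(S, N) = 1/3 + S**2 (G(S, N) = S*S + 1/3 = S**2 + 1/3 = 1/3 + S**2)
l(C(-14, -6)) + G(-509, -224) = -625*I + (1/3 + (-509)**2) = -625*I + (1/3 + 259081) = -625*I + 777244/3 = 777244/3 - 625*I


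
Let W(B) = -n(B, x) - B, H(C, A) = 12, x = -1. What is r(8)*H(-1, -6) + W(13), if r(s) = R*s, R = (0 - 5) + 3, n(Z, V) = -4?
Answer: -201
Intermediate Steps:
R = -2 (R = -5 + 3 = -2)
r(s) = -2*s
W(B) = 4 - B (W(B) = -1*(-4) - B = 4 - B)
r(8)*H(-1, -6) + W(13) = -2*8*12 + (4 - 1*13) = -16*12 + (4 - 13) = -192 - 9 = -201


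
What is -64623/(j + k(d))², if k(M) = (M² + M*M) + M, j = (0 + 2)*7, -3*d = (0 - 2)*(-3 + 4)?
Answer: -5234463/19600 ≈ -267.06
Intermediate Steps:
d = ⅔ (d = -(0 - 2)*(-3 + 4)/3 = -(-2)/3 = -⅓*(-2) = ⅔ ≈ 0.66667)
j = 14 (j = 2*7 = 14)
k(M) = M + 2*M² (k(M) = (M² + M²) + M = 2*M² + M = M + 2*M²)
-64623/(j + k(d))² = -64623/(14 + 2*(1 + 2*(⅔))/3)² = -64623/(14 + 2*(1 + 4/3)/3)² = -64623/(14 + (⅔)*(7/3))² = -64623/(14 + 14/9)² = -64623/((140/9)²) = -64623/19600/81 = -64623*81/19600 = -5234463/19600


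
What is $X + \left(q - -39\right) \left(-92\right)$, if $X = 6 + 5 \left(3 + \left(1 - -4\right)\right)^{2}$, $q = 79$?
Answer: $-10530$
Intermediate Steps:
$X = 326$ ($X = 6 + 5 \left(3 + \left(1 + 4\right)\right)^{2} = 6 + 5 \left(3 + 5\right)^{2} = 6 + 5 \cdot 8^{2} = 6 + 5 \cdot 64 = 6 + 320 = 326$)
$X + \left(q - -39\right) \left(-92\right) = 326 + \left(79 - -39\right) \left(-92\right) = 326 + \left(79 + 39\right) \left(-92\right) = 326 + 118 \left(-92\right) = 326 - 10856 = -10530$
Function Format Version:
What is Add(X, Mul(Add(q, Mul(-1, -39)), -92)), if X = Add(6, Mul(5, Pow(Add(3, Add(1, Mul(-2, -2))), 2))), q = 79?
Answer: -10530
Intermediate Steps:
X = 326 (X = Add(6, Mul(5, Pow(Add(3, Add(1, 4)), 2))) = Add(6, Mul(5, Pow(Add(3, 5), 2))) = Add(6, Mul(5, Pow(8, 2))) = Add(6, Mul(5, 64)) = Add(6, 320) = 326)
Add(X, Mul(Add(q, Mul(-1, -39)), -92)) = Add(326, Mul(Add(79, Mul(-1, -39)), -92)) = Add(326, Mul(Add(79, 39), -92)) = Add(326, Mul(118, -92)) = Add(326, -10856) = -10530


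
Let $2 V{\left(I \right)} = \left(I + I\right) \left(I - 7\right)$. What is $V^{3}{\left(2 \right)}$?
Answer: $-1000$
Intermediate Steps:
$V{\left(I \right)} = I \left(-7 + I\right)$ ($V{\left(I \right)} = \frac{\left(I + I\right) \left(I - 7\right)}{2} = \frac{2 I \left(-7 + I\right)}{2} = I \left(-7 + I\right)$)
$V^{3}{\left(2 \right)} = \left(2 \left(-7 + 2\right)\right)^{3} = \left(2 \left(-5\right)\right)^{3} = \left(-10\right)^{3} = -1000$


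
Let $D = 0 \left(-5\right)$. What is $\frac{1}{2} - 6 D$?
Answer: $\frac{1}{2} \approx 0.5$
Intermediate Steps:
$D = 0$
$\frac{1}{2} - 6 D = \frac{1}{2} - 0 = \frac{1}{2} + 0 = \frac{1}{2}$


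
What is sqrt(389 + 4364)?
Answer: 7*sqrt(97) ≈ 68.942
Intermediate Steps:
sqrt(389 + 4364) = sqrt(4753) = 7*sqrt(97)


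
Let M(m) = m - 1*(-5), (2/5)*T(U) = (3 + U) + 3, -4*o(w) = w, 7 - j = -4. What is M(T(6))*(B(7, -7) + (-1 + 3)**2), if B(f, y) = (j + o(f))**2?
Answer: 50155/16 ≈ 3134.7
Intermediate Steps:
j = 11 (j = 7 - 1*(-4) = 7 + 4 = 11)
o(w) = -w/4
T(U) = 15 + 5*U/2 (T(U) = 5*((3 + U) + 3)/2 = 5*(6 + U)/2 = 15 + 5*U/2)
B(f, y) = (11 - f/4)**2
M(m) = 5 + m (M(m) = m + 5 = 5 + m)
M(T(6))*(B(7, -7) + (-1 + 3)**2) = (5 + (15 + (5/2)*6))*((-44 + 7)**2/16 + (-1 + 3)**2) = (5 + (15 + 15))*((1/16)*(-37)**2 + 2**2) = (5 + 30)*((1/16)*1369 + 4) = 35*(1369/16 + 4) = 35*(1433/16) = 50155/16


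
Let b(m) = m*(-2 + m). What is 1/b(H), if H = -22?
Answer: 1/528 ≈ 0.0018939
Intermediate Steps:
1/b(H) = 1/(-22*(-2 - 22)) = 1/(-22*(-24)) = 1/528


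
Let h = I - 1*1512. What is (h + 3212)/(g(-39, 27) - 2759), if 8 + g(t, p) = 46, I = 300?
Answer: -2000/2721 ≈ -0.73502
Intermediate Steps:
g(t, p) = 38 (g(t, p) = -8 + 46 = 38)
h = -1212 (h = 300 - 1*1512 = 300 - 1512 = -1212)
(h + 3212)/(g(-39, 27) - 2759) = (-1212 + 3212)/(38 - 2759) = 2000/(-2721) = 2000*(-1/2721) = -2000/2721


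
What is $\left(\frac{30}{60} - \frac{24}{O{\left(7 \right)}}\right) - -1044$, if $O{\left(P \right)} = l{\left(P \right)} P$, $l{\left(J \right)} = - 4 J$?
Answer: $\frac{102373}{98} \approx 1044.6$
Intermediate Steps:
$O{\left(P \right)} = - 4 P^{2}$ ($O{\left(P \right)} = - 4 P P = - 4 P^{2}$)
$\left(\frac{30}{60} - \frac{24}{O{\left(7 \right)}}\right) - -1044 = \left(\frac{30}{60} - \frac{24}{\left(-4\right) 7^{2}}\right) - -1044 = \left(30 \cdot \frac{1}{60} - \frac{24}{\left(-4\right) 49}\right) + 1044 = \left(\frac{1}{2} - \frac{24}{-196}\right) + 1044 = \left(\frac{1}{2} - - \frac{6}{49}\right) + 1044 = \left(\frac{1}{2} + \frac{6}{49}\right) + 1044 = \frac{61}{98} + 1044 = \frac{102373}{98}$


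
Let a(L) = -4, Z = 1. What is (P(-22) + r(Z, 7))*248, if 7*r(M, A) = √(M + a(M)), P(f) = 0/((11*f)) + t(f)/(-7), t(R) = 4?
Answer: -992/7 + 248*I*√3/7 ≈ -141.71 + 61.364*I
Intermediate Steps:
P(f) = -4/7 (P(f) = 0/((11*f)) + 4/(-7) = 0*(1/(11*f)) + 4*(-⅐) = 0 - 4/7 = -4/7)
r(M, A) = √(-4 + M)/7 (r(M, A) = √(M - 4)/7 = √(-4 + M)/7)
(P(-22) + r(Z, 7))*248 = (-4/7 + √(-4 + 1)/7)*248 = (-4/7 + √(-3)/7)*248 = (-4/7 + (I*√3)/7)*248 = (-4/7 + I*√3/7)*248 = -992/7 + 248*I*√3/7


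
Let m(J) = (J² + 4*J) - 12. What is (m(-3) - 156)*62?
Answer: -10602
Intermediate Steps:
m(J) = -12 + J² + 4*J
(m(-3) - 156)*62 = ((-12 + (-3)² + 4*(-3)) - 156)*62 = ((-12 + 9 - 12) - 156)*62 = (-15 - 156)*62 = -171*62 = -10602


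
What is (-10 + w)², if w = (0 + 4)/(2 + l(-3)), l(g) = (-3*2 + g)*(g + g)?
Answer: 19321/196 ≈ 98.577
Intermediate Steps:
l(g) = 2*g*(-6 + g) (l(g) = (-6 + g)*(2*g) = 2*g*(-6 + g))
w = 1/14 (w = (0 + 4)/(2 + 2*(-3)*(-6 - 3)) = 4/(2 + 2*(-3)*(-9)) = 4/(2 + 54) = 4/56 = 4*(1/56) = 1/14 ≈ 0.071429)
(-10 + w)² = (-10 + 1/14)² = (-139/14)² = 19321/196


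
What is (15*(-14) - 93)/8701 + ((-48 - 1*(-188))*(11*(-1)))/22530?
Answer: -2022613/19603353 ≈ -0.10318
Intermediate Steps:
(15*(-14) - 93)/8701 + ((-48 - 1*(-188))*(11*(-1)))/22530 = (-210 - 93)*(1/8701) + ((-48 + 188)*(-11))*(1/22530) = -303*1/8701 + (140*(-11))*(1/22530) = -303/8701 - 1540*1/22530 = -303/8701 - 154/2253 = -2022613/19603353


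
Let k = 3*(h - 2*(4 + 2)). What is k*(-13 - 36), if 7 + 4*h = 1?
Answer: 3969/2 ≈ 1984.5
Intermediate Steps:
h = -3/2 (h = -7/4 + (1/4)*1 = -7/4 + 1/4 = -3/2 ≈ -1.5000)
k = -81/2 (k = 3*(-3/2 - 2*(4 + 2)) = 3*(-3/2 - 2*6) = 3*(-3/2 - 12) = 3*(-27/2) = -81/2 ≈ -40.500)
k*(-13 - 36) = -81*(-13 - 36)/2 = -81/2*(-49) = 3969/2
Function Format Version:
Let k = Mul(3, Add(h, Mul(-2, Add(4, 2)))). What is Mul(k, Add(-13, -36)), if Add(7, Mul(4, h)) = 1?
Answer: Rational(3969, 2) ≈ 1984.5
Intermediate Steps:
h = Rational(-3, 2) (h = Add(Rational(-7, 4), Mul(Rational(1, 4), 1)) = Add(Rational(-7, 4), Rational(1, 4)) = Rational(-3, 2) ≈ -1.5000)
k = Rational(-81, 2) (k = Mul(3, Add(Rational(-3, 2), Mul(-2, Add(4, 2)))) = Mul(3, Add(Rational(-3, 2), Mul(-2, 6))) = Mul(3, Add(Rational(-3, 2), -12)) = Mul(3, Rational(-27, 2)) = Rational(-81, 2) ≈ -40.500)
Mul(k, Add(-13, -36)) = Mul(Rational(-81, 2), Add(-13, -36)) = Mul(Rational(-81, 2), -49) = Rational(3969, 2)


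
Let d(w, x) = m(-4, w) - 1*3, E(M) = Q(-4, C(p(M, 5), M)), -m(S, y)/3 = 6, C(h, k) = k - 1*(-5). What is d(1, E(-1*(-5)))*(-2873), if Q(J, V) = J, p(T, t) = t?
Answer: 60333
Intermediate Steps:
C(h, k) = 5 + k (C(h, k) = k + 5 = 5 + k)
m(S, y) = -18 (m(S, y) = -3*6 = -18)
E(M) = -4
d(w, x) = -21 (d(w, x) = -18 - 1*3 = -18 - 3 = -21)
d(1, E(-1*(-5)))*(-2873) = -21*(-2873) = 60333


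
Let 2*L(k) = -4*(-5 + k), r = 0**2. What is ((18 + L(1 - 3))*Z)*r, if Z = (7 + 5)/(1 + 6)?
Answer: 0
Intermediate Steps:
Z = 12/7 ≈ 1.7143
r = 0
L(k) = 10 - 2*k (L(k) = (-4*(-5 + k))/2 = (20 - 4*k)/2 = 10 - 2*k)
((18 + L(1 - 3))*Z)*r = ((18 + (10 - 2*(1 - 3)))*(12/7))*0 = ((18 + (10 - 2*(-2)))*(12/7))*0 = ((18 + (10 + 4))*(12/7))*0 = ((18 + 14)*(12/7))*0 = (32*(12/7))*0 = (384/7)*0 = 0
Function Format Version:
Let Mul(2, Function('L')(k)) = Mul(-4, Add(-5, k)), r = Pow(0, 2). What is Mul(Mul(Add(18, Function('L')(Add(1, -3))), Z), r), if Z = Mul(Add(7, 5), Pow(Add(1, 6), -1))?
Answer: 0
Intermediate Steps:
Z = Rational(12, 7) (Z = Mul(12, Pow(7, -1)) = Mul(12, Rational(1, 7)) = Rational(12, 7) ≈ 1.7143)
r = 0
Function('L')(k) = Add(10, Mul(-2, k)) (Function('L')(k) = Mul(Rational(1, 2), Mul(-4, Add(-5, k))) = Mul(Rational(1, 2), Add(20, Mul(-4, k))) = Add(10, Mul(-2, k)))
Mul(Mul(Add(18, Function('L')(Add(1, -3))), Z), r) = Mul(Mul(Add(18, Add(10, Mul(-2, Add(1, -3)))), Rational(12, 7)), 0) = Mul(Mul(Add(18, Add(10, Mul(-2, -2))), Rational(12, 7)), 0) = Mul(Mul(Add(18, Add(10, 4)), Rational(12, 7)), 0) = Mul(Mul(Add(18, 14), Rational(12, 7)), 0) = Mul(Mul(32, Rational(12, 7)), 0) = Mul(Rational(384, 7), 0) = 0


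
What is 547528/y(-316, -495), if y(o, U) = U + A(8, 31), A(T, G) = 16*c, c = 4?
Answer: -547528/431 ≈ -1270.4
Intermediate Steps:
A(T, G) = 64 (A(T, G) = 16*4 = 64)
y(o, U) = 64 + U (y(o, U) = U + 64 = 64 + U)
547528/y(-316, -495) = 547528/(64 - 495) = 547528/(-431) = 547528*(-1/431) = -547528/431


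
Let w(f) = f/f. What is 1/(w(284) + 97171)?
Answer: 1/97172 ≈ 1.0291e-5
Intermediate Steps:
w(f) = 1
1/(w(284) + 97171) = 1/(1 + 97171) = 1/97172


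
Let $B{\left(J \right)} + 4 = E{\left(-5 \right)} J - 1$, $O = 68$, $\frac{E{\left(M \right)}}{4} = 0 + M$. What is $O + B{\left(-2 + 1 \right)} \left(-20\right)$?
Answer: $-232$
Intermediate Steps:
$E{\left(M \right)} = 4 M$ ($E{\left(M \right)} = 4 \left(0 + M\right) = 4 M$)
$B{\left(J \right)} = -5 - 20 J$ ($B{\left(J \right)} = -4 + \left(4 \left(-5\right) J - 1\right) = -4 - \left(1 + 20 J\right) = -5 - 20 J$)
$O + B{\left(-2 + 1 \right)} \left(-20\right) = 68 + \left(-5 - 20 \left(-2 + 1\right)\right) \left(-20\right) = 68 + \left(-5 - -20\right) \left(-20\right) = 68 + \left(-5 + 20\right) \left(-20\right) = 68 + 15 \left(-20\right) = 68 - 300 = -232$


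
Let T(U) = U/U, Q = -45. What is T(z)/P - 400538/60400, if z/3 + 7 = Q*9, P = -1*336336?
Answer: -8419713073/1269668400 ≈ -6.6314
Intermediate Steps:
P = -336336
z = -1236 (z = -21 + 3*(-45*9) = -21 + 3*(-405) = -21 - 1215 = -1236)
T(U) = 1
T(z)/P - 400538/60400 = 1/(-336336) - 400538/60400 = 1*(-1/336336) - 400538*1/60400 = -1/336336 - 200269/30200 = -8419713073/1269668400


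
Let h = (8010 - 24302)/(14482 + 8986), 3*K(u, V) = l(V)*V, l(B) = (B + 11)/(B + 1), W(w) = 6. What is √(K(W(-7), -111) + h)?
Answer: 9*I*√1765280561/64537 ≈ 5.8592*I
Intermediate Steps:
l(B) = (11 + B)/(1 + B)
K(u, V) = V*(11 + V)/(3*(1 + V)) (K(u, V) = (((11 + V)/(1 + V))*V)/3 = (V*(11 + V)/(1 + V))/3 = V*(11 + V)/(3*(1 + V)))
h = -4073/5867 (h = -16292/23468 = -16292*1/23468 = -4073/5867 ≈ -0.69422)
√(K(W(-7), -111) + h) = √((⅓)*(-111)*(11 - 111)/(1 - 111) - 4073/5867) = √((⅓)*(-111)*(-100)/(-110) - 4073/5867) = √((⅓)*(-111)*(-1/110)*(-100) - 4073/5867) = √(-370/11 - 4073/5867) = √(-2215593/64537) = 9*I*√1765280561/64537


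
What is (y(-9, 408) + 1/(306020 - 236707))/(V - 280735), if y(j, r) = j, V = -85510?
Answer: 623816/25385539685 ≈ 2.4574e-5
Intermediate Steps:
(y(-9, 408) + 1/(306020 - 236707))/(V - 280735) = (-9 + 1/(306020 - 236707))/(-85510 - 280735) = (-9 + 1/69313)/(-366245) = (-9 + 1/69313)*(-1/366245) = -623816/69313*(-1/366245) = 623816/25385539685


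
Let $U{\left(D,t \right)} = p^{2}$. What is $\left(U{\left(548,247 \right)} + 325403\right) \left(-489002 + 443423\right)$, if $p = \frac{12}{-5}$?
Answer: $- \frac{370795146801}{25} \approx -1.4832 \cdot 10^{10}$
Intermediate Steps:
$p = - \frac{12}{5}$ ($p = 12 \left(- \frac{1}{5}\right) = - \frac{12}{5} \approx -2.4$)
$U{\left(D,t \right)} = \frac{144}{25}$ ($U{\left(D,t \right)} = \left(- \frac{12}{5}\right)^{2} = \frac{144}{25}$)
$\left(U{\left(548,247 \right)} + 325403\right) \left(-489002 + 443423\right) = \left(\frac{144}{25} + 325403\right) \left(-489002 + 443423\right) = \frac{8135219}{25} \left(-45579\right) = - \frac{370795146801}{25}$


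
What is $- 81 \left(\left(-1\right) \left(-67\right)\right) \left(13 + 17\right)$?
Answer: $-162810$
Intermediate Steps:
$- 81 \left(\left(-1\right) \left(-67\right)\right) \left(13 + 17\right) = \left(-81\right) 67 \cdot 30 = \left(-5427\right) 30 = -162810$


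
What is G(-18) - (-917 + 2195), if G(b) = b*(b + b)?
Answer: -630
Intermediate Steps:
G(b) = 2*b² (G(b) = b*(2*b) = 2*b²)
G(-18) - (-917 + 2195) = 2*(-18)² - (-917 + 2195) = 2*324 - 1*1278 = 648 - 1278 = -630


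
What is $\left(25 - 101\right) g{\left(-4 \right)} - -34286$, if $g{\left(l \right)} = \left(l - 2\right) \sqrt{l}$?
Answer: $34286 + 912 i \approx 34286.0 + 912.0 i$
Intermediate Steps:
$g{\left(l \right)} = \sqrt{l} \left(-2 + l\right)$ ($g{\left(l \right)} = \left(-2 + l\right) \sqrt{l} = \sqrt{l} \left(-2 + l\right)$)
$\left(25 - 101\right) g{\left(-4 \right)} - -34286 = \left(25 - 101\right) \sqrt{-4} \left(-2 - 4\right) - -34286 = - 76 \cdot 2 i \left(-6\right) + 34286 = - 76 \left(- 12 i\right) + 34286 = 912 i + 34286 = 34286 + 912 i$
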